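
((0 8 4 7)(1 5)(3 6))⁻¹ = (0 7 4 8)(1 5)(3 6)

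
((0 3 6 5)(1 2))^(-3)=(0 3 6 5)(1 2)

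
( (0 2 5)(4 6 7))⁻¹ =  (0 5 2)(4 7 6)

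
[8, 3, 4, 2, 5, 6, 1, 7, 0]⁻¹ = [8, 6, 3, 1, 2, 4, 5, 7, 0]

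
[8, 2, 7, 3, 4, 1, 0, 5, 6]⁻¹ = [6, 5, 1, 3, 4, 7, 8, 2, 0]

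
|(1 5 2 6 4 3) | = 6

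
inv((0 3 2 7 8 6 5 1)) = (0 1 5 6 8 7 2 3)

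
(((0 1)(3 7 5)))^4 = (3 7 5)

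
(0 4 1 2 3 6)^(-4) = (0 1 3)(2 6 4)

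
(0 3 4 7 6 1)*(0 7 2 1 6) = (0 3 4 2 1 7)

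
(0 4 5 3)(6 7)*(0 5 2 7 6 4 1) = (0 1)(2 7 4)(3 5)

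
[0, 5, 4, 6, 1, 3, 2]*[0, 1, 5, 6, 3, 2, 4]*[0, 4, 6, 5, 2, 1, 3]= [0, 6, 5, 2, 4, 3, 1]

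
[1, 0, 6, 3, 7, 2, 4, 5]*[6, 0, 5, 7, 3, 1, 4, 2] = [0, 6, 4, 7, 2, 5, 3, 1]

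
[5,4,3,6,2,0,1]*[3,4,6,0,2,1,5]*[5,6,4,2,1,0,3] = [6,4,5,0,3,2,1]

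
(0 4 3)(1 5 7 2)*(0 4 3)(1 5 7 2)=(0 3 4)(1 7)(2 5)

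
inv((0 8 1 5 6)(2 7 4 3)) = (0 6 5 1 8)(2 3 4 7)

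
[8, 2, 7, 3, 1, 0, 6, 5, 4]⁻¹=[5, 4, 1, 3, 8, 7, 6, 2, 0]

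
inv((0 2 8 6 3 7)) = (0 7 3 6 8 2)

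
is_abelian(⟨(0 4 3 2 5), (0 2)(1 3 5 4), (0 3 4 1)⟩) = no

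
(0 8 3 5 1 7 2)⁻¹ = (0 2 7 1 5 3 8)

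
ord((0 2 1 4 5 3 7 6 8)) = 9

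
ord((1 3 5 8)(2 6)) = 4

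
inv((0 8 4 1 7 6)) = (0 6 7 1 4 8)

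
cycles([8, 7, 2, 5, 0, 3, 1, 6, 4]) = (0 8 4)(1 7 6)(3 5)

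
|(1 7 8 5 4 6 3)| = 7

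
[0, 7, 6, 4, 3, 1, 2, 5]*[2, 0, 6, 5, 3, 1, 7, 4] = [2, 4, 7, 3, 5, 0, 6, 1]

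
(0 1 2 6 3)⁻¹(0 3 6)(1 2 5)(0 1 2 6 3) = (0 3 1)(2 6 5)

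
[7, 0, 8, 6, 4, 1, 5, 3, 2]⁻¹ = [1, 5, 8, 7, 4, 6, 3, 0, 2]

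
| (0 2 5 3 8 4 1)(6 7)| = 14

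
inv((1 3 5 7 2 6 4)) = (1 4 6 2 7 5 3)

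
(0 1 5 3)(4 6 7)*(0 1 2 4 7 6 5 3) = (0 2 4 5)(1 3)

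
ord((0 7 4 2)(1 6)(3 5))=4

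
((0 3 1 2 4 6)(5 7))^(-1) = (0 6 4 2 1 3)(5 7)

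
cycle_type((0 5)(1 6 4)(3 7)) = 2^2.3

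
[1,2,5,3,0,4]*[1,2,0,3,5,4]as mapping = [0→2,1→0,2→4,3→3,4→1,5→5]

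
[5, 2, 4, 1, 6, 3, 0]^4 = [2, 0, 5, 6, 3, 4, 1]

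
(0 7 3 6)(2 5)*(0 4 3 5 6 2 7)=(2 6 4 3)(5 7)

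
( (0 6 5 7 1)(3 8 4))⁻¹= (0 1 7 5 6)(3 4 8)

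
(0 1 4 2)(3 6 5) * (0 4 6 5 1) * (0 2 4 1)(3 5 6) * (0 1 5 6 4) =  (0 2 5 6 1 3 4)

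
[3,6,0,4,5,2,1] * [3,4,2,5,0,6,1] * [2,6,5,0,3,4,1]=[4,6,0,2,1,5,3]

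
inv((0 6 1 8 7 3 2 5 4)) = (0 4 5 2 3 7 8 1 6)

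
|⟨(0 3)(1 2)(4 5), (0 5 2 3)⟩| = 120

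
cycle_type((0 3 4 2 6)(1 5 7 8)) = 4.5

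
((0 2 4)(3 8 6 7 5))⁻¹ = (0 4 2)(3 5 7 6 8)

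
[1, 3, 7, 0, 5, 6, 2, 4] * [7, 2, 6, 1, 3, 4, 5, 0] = [2, 1, 0, 7, 4, 5, 6, 3]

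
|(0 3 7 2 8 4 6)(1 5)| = 14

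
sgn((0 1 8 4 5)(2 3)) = -1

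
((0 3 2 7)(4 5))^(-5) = (0 7 2 3)(4 5)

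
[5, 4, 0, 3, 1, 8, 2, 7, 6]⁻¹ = [2, 4, 6, 3, 1, 0, 8, 7, 5]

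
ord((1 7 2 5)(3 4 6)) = 12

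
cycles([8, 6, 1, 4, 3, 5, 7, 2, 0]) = (0 8)(1 6 7 2)(3 4)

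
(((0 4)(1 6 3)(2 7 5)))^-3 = (0 4)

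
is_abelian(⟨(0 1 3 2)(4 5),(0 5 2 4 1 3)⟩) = no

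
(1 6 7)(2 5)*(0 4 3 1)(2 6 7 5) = (0 4 3 1 7)(5 6)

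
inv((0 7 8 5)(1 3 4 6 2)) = (0 5 8 7)(1 2 6 4 3)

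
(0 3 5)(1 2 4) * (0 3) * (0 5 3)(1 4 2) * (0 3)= (0 5 3)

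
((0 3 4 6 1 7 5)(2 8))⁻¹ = (0 5 7 1 6 4 3)(2 8)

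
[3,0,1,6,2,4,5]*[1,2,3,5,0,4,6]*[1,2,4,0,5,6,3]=[6,2,4,3,0,1,5]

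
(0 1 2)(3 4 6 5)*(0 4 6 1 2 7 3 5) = (0 2 4 1 7 3 6)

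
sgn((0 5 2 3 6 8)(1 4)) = 1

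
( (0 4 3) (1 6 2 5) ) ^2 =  (0 3 4) (1 2) (5 6) 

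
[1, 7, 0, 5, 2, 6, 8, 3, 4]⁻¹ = [2, 0, 4, 7, 8, 3, 5, 1, 6]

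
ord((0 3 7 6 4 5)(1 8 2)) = 6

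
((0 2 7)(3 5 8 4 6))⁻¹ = (0 7 2)(3 6 4 8 5)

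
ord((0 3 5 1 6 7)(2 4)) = 6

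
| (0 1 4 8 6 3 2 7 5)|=9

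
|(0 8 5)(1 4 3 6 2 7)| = 6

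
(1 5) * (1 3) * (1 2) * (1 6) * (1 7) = (1 5 3 2 6 7)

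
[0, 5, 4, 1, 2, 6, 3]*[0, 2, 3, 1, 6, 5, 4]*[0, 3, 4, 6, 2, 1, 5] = [0, 1, 5, 4, 6, 2, 3]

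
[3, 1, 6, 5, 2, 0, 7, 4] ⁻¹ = [5, 1, 4, 0, 7, 3, 2, 6] 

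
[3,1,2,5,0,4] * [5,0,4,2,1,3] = [2,0,4,3,5,1]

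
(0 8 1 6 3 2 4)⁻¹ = (0 4 2 3 6 1 8)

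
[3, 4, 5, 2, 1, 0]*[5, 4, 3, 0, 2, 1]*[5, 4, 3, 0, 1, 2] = [5, 3, 4, 0, 1, 2]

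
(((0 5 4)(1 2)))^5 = (0 4 5)(1 2)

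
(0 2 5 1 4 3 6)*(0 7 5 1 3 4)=(0 2 1)(3 6 7 5)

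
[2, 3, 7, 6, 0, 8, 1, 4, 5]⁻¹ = [4, 6, 0, 1, 7, 8, 3, 2, 5]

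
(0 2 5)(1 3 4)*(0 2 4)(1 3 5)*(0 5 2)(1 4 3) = (0 3 5)(1 2 4)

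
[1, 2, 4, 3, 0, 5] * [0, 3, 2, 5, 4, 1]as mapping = [0→3, 1→2, 2→4, 3→5, 4→0, 5→1]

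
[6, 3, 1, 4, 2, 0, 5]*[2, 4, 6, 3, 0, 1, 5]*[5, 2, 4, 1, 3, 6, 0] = [6, 1, 3, 5, 0, 4, 2]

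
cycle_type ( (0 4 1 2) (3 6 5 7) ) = 4^2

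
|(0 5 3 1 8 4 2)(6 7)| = 14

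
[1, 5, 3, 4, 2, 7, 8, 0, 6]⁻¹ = [7, 0, 4, 2, 3, 1, 8, 5, 6]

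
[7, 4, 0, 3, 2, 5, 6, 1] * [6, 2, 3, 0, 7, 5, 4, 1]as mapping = [0→1, 1→7, 2→6, 3→0, 4→3, 5→5, 6→4, 7→2]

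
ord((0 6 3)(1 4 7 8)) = 12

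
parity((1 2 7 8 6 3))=odd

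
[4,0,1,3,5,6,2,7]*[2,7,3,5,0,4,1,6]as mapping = [0→0,1→2,2→7,3→5,4→4,5→1,6→3,7→6]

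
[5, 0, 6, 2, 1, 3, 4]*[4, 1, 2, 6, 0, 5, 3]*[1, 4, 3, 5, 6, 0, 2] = [0, 6, 5, 3, 4, 2, 1]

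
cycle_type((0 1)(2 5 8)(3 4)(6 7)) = 2^3.3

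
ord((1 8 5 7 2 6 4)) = 7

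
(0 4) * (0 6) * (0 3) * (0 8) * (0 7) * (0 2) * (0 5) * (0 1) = (0 4 6 3 8 7 2 5 1)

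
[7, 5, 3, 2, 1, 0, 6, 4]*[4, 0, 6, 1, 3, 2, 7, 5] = [5, 2, 1, 6, 0, 4, 7, 3]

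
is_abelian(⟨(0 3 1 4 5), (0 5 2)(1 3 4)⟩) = no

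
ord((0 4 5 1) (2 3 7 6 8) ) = 20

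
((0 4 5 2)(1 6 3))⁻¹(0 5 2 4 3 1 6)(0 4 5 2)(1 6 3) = (0 5 1 6 3 4 2)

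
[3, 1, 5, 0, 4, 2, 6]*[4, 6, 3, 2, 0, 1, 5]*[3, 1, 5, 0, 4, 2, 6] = [5, 6, 1, 4, 3, 0, 2] 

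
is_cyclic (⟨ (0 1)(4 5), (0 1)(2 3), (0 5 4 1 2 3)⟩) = no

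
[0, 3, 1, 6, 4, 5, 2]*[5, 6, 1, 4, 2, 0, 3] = [5, 4, 6, 3, 2, 0, 1]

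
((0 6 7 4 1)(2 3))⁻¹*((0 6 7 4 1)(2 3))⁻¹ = (0 4 6 1 7)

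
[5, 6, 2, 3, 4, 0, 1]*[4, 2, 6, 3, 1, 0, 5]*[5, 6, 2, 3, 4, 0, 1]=[5, 0, 1, 3, 6, 4, 2]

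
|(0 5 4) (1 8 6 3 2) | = 15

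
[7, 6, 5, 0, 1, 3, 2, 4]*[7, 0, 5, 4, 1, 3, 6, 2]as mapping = [0→2, 1→6, 2→3, 3→7, 4→0, 5→4, 6→5, 7→1]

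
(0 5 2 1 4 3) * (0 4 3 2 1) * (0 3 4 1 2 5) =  (1 4 5 2 3)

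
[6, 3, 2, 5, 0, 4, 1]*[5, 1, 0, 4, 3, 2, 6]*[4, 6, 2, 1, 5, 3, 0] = [0, 5, 4, 2, 3, 1, 6]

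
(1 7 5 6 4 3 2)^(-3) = (1 4 7 3 5 2 6)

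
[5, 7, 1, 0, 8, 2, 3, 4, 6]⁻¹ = [3, 2, 5, 6, 7, 0, 8, 1, 4]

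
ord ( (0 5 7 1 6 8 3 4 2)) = 9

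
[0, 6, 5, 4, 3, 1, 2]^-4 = [0, 1, 2, 3, 4, 5, 6]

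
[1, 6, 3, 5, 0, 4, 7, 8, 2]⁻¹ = [4, 0, 8, 2, 5, 3, 1, 6, 7]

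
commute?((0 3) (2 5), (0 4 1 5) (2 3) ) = no:(0 3) (2 5) * (0 4 1 5) (2 3) = (0 2) (1 5 3 4), (0 4 1 5) (2 3) * (0 3) (2 5) = (0 4 1 2) (3 5) 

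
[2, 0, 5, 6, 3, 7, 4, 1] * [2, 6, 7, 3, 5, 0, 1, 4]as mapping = [0→7, 1→2, 2→0, 3→1, 4→3, 5→4, 6→5, 7→6]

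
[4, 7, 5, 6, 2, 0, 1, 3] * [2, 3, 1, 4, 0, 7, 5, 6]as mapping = [0→0, 1→6, 2→7, 3→5, 4→1, 5→2, 6→3, 7→4]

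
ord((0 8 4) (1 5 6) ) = 3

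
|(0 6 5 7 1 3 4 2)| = 8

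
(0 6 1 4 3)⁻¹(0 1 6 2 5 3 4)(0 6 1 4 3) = (0 3 6 4 1 2 5)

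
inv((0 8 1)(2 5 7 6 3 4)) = (0 1 8)(2 4 3 6 7 5)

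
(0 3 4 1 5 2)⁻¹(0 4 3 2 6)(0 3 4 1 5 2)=(0 6 3 1 4)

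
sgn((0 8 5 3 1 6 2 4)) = -1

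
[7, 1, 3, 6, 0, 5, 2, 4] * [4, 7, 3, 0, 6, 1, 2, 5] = [5, 7, 0, 2, 4, 1, 3, 6]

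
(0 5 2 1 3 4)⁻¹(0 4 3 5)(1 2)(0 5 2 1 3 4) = (0 4 2 5)(1 3)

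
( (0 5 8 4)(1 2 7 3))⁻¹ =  (0 4 8 5)(1 3 7 2)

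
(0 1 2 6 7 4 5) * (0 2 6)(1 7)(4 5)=(0 7 5 2)(1 6)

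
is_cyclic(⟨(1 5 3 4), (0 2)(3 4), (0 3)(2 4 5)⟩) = no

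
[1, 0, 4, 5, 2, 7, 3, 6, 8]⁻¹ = [1, 0, 4, 6, 2, 3, 7, 5, 8]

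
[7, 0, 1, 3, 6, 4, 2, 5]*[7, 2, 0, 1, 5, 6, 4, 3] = [3, 7, 2, 1, 4, 5, 0, 6]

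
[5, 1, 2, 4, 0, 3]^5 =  [5, 1, 2, 4, 0, 3]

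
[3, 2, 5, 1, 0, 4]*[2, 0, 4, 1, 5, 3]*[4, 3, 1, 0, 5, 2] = [3, 5, 0, 4, 1, 2]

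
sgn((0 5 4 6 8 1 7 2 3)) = 1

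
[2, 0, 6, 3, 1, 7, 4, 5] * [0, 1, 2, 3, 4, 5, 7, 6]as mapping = [0→2, 1→0, 2→7, 3→3, 4→1, 5→6, 6→4, 7→5]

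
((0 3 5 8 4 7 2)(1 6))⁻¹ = (0 2 7 4 8 5 3)(1 6)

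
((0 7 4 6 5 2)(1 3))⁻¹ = (0 2 5 6 4 7)(1 3)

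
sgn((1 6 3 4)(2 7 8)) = -1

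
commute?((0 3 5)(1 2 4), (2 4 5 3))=no:(0 3 5)(1 2 4) * (2 4 5 3)=(0 2 5)(1 4), (2 4 5 3) * (0 3 5)(1 2 4)=(0 3 4)(1 2)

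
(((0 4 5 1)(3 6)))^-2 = (0 5)(1 4)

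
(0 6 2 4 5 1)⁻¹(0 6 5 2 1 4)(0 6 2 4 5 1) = (0 5 6 2 1 4)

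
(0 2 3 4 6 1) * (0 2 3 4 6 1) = (0 3 6)(1 2 4)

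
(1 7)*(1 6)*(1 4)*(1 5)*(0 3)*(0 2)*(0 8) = (0 3 2 8)(1 7 6 4 5)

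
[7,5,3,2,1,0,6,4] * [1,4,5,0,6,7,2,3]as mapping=[0→3,1→7,2→0,3→5,4→4,5→1,6→2,7→6]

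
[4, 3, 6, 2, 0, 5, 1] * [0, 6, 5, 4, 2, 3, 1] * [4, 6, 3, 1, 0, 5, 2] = [3, 0, 6, 5, 4, 1, 2]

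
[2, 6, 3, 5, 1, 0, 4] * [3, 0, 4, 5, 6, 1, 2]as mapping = [0→4, 1→2, 2→5, 3→1, 4→0, 5→3, 6→6]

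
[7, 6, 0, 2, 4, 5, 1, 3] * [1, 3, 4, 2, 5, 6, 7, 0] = [0, 7, 1, 4, 5, 6, 3, 2]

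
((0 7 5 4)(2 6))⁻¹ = (0 4 5 7)(2 6)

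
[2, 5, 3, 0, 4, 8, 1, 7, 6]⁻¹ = [3, 6, 0, 2, 4, 1, 8, 7, 5]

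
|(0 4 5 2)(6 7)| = 4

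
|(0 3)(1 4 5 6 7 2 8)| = 14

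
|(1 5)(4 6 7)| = 6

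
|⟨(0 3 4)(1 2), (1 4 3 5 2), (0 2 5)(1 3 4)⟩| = 720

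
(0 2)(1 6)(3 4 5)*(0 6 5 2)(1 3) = (1 5)(2 6 3 4)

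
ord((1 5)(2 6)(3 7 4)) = 6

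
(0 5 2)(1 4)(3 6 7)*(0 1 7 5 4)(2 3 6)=(0 4 7 6 5 3 2 1)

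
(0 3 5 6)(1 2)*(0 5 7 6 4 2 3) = (1 3 7 6 5 4 2)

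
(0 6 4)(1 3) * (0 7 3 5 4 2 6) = (1 5 4 7 3)(2 6)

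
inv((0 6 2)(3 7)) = (0 2 6)(3 7)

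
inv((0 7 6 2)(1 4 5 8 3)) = (0 2 6 7)(1 3 8 5 4)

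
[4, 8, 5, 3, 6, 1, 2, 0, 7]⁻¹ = [7, 5, 6, 3, 0, 2, 4, 8, 1]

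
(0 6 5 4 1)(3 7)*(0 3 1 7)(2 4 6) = (0 2 4 7 1 3)(5 6)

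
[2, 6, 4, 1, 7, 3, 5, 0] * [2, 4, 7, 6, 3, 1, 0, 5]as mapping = [0→7, 1→0, 2→3, 3→4, 4→5, 5→6, 6→1, 7→2]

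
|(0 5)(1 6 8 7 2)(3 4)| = 10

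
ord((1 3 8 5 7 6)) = 6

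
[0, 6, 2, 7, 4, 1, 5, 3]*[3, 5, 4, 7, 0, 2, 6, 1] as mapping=[0→3, 1→6, 2→4, 3→1, 4→0, 5→5, 6→2, 7→7] 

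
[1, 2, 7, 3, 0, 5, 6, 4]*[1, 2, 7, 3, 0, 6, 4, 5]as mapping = [0→2, 1→7, 2→5, 3→3, 4→1, 5→6, 6→4, 7→0]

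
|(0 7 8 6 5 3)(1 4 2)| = 6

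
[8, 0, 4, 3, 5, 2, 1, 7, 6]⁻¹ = [1, 6, 5, 3, 2, 4, 8, 7, 0]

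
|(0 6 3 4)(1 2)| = 4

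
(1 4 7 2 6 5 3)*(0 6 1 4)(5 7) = (0 6 7 2 1)(3 4 5)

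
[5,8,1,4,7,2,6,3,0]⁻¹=[8,2,5,7,3,0,6,4,1]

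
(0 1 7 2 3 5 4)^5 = (0 5 2 1 4 3 7)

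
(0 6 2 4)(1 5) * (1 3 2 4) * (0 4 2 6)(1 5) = (2 5 3 6)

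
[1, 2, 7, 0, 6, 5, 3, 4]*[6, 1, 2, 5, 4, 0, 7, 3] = [1, 2, 3, 6, 7, 0, 5, 4]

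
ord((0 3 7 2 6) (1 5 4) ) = 15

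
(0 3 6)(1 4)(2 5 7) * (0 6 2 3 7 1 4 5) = (0 7 3 2)(1 5)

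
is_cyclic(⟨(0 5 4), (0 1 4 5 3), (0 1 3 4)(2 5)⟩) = no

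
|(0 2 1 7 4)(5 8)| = 10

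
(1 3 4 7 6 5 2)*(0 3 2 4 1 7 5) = (0 3 1 2 7 6)(4 5)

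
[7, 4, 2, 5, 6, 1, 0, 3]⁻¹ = [6, 5, 2, 7, 1, 3, 4, 0]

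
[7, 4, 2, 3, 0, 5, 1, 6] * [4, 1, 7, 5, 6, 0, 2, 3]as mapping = [0→3, 1→6, 2→7, 3→5, 4→4, 5→0, 6→1, 7→2]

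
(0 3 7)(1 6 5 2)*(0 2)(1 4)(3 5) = (0 5)(1 6 3 7 2 4)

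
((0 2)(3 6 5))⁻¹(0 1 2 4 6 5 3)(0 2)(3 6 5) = (0 4 5 3 6 2 1)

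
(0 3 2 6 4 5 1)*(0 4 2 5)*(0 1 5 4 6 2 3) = (1 6 3 4)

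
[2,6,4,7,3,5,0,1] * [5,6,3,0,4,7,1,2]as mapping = [0→3,1→1,2→4,3→2,4→0,5→7,6→5,7→6]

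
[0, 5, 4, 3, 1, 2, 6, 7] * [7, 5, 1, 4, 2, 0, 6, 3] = [7, 0, 2, 4, 5, 1, 6, 3]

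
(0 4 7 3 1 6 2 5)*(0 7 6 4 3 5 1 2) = (0 3 2 1 4 6)(5 7)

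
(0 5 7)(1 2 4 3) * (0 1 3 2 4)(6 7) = (0 5 6 7 1 4 2)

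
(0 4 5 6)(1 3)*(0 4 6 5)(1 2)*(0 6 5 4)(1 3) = (0 5 4 6)(2 3)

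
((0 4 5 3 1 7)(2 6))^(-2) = (0 1 5)(3 4 7)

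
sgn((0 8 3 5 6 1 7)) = 1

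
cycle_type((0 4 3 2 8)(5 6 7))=3.5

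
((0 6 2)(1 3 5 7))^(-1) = (0 2 6)(1 7 5 3)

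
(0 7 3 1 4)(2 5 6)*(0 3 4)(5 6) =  (0 7 4 3 1)(2 6)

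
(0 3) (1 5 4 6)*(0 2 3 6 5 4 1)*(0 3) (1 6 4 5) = (0 4 1 5 6 3 2) 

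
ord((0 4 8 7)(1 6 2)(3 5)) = 12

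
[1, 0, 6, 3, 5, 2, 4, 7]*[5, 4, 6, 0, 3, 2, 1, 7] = [4, 5, 1, 0, 2, 6, 3, 7]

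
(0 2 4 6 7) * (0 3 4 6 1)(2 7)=(0 7 3 4 1)(2 6)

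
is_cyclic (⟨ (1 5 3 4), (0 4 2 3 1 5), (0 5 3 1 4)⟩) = no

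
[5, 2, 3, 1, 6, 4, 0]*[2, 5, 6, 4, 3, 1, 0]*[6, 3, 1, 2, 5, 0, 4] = [3, 4, 5, 0, 6, 2, 1]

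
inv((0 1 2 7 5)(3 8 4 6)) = (0 5 7 2 1)(3 6 4 8)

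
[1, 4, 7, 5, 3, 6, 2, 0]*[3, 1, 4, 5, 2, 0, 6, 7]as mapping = [0→1, 1→2, 2→7, 3→0, 4→5, 5→6, 6→4, 7→3]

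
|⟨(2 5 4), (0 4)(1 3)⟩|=24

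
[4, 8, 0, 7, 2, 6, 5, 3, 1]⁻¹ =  [2, 8, 4, 7, 0, 6, 5, 3, 1]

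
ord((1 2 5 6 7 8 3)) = 7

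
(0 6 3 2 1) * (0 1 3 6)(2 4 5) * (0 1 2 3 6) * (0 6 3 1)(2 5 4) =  (1 5)(2 3)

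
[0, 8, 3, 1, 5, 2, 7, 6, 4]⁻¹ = [0, 3, 5, 2, 8, 4, 7, 6, 1]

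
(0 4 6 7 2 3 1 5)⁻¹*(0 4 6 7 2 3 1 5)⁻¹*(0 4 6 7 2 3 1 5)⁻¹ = (0 3 6 5 2 4 1 7)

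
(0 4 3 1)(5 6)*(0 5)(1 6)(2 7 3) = (0 4 2 7 3 6)(1 5)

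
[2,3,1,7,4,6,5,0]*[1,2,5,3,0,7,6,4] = [5,3,2,4,0,6,7,1]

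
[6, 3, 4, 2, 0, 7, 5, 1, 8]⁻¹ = [4, 7, 3, 1, 2, 6, 0, 5, 8]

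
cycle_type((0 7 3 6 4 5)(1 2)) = 2.6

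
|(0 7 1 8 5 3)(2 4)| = 6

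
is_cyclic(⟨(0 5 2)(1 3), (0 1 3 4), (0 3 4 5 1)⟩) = no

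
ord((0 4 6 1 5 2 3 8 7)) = 9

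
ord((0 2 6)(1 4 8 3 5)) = 15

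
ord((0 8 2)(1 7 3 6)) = 12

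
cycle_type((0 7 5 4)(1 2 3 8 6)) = 4.5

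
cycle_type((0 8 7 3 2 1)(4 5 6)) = 3.6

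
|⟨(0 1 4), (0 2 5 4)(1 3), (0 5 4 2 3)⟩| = 360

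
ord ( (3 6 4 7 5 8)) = 6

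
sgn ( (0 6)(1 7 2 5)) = 1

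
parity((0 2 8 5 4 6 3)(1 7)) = odd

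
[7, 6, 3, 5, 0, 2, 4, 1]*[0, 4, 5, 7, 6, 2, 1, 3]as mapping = [0→3, 1→1, 2→7, 3→2, 4→0, 5→5, 6→6, 7→4]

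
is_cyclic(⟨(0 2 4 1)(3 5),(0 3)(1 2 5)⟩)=no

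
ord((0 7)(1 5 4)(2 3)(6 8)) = 6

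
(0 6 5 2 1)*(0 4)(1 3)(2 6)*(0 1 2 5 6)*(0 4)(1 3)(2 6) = (0 5 4 3 6 2 1)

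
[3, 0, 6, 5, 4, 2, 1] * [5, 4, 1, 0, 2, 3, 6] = [0, 5, 6, 3, 2, 1, 4]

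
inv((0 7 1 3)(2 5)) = (0 3 1 7)(2 5)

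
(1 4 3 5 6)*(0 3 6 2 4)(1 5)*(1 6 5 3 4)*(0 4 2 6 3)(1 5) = (0 2 5 6)(1 4)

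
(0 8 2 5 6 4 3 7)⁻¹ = (0 7 3 4 6 5 2 8)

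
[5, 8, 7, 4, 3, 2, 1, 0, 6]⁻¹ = [7, 6, 5, 4, 3, 0, 8, 2, 1]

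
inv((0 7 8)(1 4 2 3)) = (0 8 7)(1 3 2 4)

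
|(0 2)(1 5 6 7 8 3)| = 6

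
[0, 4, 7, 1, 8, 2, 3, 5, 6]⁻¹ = [0, 3, 5, 6, 1, 7, 8, 2, 4]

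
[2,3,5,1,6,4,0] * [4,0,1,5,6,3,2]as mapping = [0→1,1→5,2→3,3→0,4→2,5→6,6→4]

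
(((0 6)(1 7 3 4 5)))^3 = (0 6)(1 4 7 5 3)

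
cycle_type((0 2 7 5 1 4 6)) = 7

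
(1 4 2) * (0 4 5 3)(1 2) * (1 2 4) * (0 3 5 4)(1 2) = (0 2)(1 4)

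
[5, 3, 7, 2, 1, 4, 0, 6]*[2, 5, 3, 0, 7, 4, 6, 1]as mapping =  [0→4, 1→0, 2→1, 3→3, 4→5, 5→7, 6→2, 7→6]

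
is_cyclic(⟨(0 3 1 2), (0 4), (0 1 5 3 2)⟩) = no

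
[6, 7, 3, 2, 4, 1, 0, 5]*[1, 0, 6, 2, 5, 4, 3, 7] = [3, 7, 2, 6, 5, 0, 1, 4]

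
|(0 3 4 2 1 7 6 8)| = 8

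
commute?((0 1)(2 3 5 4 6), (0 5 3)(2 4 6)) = no:(0 1)(2 3 5 4 6) * (0 5 3)(2 4 6) = (0 1 5 6 4 2), (0 5 3)(2 4 6) * (0 1)(2 3 5 4 6) = (0 4 2 6 3 1)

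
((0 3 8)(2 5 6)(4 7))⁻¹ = (0 8 3)(2 6 5)(4 7)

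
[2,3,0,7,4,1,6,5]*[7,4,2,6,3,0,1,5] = [2,6,7,5,3,4,1,0]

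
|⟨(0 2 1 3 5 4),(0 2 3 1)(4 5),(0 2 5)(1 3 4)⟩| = 720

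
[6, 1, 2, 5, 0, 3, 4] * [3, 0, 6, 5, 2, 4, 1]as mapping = [0→1, 1→0, 2→6, 3→4, 4→3, 5→5, 6→2]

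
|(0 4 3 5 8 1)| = 6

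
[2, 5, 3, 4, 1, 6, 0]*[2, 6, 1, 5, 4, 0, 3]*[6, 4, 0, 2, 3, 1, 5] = [4, 6, 1, 3, 5, 2, 0]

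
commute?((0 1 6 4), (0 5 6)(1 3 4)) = no:(0 1 6 4)*(0 5 6)(1 3 4) = (0 3 4 5 6 1), (0 5 6)(1 3 4)*(0 1 6 4) = (0 5 4 6 1 3)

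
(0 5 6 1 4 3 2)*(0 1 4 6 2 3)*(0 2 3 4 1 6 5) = (1 5 3 4 2 6)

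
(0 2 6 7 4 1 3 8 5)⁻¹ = (0 5 8 3 1 4 7 6 2)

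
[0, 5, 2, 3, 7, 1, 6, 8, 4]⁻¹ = [0, 5, 2, 3, 8, 1, 6, 4, 7]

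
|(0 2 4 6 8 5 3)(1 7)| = 14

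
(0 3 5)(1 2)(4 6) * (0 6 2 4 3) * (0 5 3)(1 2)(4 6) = (0 5 4 1 6)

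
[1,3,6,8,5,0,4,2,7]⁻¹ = [5,0,7,1,6,4,2,8,3]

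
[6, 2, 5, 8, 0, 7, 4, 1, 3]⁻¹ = [4, 7, 1, 8, 6, 2, 0, 5, 3]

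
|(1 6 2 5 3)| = 5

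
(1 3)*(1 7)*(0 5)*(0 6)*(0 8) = (0 5 6 8) (1 3 7) 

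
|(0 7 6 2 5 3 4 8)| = 8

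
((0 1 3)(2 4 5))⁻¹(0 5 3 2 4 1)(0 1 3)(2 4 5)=(0 4 5 3 1 2)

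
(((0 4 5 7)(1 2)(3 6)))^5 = (0 4 5 7)(1 2)(3 6)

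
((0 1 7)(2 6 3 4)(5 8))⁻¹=(0 7 1)(2 4 3 6)(5 8)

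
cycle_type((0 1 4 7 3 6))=6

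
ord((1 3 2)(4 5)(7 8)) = 6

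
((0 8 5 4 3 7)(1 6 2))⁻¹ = (0 7 3 4 5 8)(1 2 6)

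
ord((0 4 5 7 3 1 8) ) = 7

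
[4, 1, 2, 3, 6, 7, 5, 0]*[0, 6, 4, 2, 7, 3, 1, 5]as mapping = [0→7, 1→6, 2→4, 3→2, 4→1, 5→5, 6→3, 7→0]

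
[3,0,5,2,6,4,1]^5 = [6,4,0,1,2,3,5]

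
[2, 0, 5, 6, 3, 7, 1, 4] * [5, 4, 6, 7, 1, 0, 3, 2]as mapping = [0→6, 1→5, 2→0, 3→3, 4→7, 5→2, 6→4, 7→1]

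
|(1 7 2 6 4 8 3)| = 7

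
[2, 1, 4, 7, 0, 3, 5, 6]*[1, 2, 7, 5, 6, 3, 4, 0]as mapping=[0→7, 1→2, 2→6, 3→0, 4→1, 5→5, 6→3, 7→4]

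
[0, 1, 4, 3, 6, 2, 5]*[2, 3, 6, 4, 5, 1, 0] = [2, 3, 5, 4, 0, 6, 1]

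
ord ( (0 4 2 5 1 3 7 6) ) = 8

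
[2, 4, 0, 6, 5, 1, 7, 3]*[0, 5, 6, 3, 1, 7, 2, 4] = [6, 1, 0, 2, 7, 5, 4, 3]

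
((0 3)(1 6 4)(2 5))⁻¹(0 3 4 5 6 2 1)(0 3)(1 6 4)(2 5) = (0 1 2 4 5 6 3)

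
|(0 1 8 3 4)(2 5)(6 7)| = 10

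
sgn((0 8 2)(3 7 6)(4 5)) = -1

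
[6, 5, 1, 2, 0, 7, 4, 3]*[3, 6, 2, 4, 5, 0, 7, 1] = [7, 0, 6, 2, 3, 1, 5, 4]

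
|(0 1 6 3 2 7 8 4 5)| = 9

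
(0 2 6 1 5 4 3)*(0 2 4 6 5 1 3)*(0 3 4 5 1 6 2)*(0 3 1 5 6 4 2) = (0 6 2 5)(1 4)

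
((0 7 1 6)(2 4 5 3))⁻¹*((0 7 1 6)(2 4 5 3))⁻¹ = (0 1)(2 5)(3 4)(6 7)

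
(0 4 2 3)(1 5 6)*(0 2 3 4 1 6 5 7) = (0 1 7)(2 4 3)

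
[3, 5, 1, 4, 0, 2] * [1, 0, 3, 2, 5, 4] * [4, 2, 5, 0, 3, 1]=[5, 3, 4, 1, 2, 0]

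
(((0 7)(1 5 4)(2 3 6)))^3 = (0 7)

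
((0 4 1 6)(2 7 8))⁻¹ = (0 6 1 4)(2 8 7)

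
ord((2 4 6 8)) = 4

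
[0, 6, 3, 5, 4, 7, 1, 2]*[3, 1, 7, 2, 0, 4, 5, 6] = [3, 5, 2, 4, 0, 6, 1, 7]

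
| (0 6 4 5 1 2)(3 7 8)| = 6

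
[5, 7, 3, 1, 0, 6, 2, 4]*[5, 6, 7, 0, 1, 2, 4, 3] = [2, 3, 0, 6, 5, 4, 7, 1] 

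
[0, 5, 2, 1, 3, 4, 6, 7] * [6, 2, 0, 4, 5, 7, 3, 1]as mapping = [0→6, 1→7, 2→0, 3→2, 4→4, 5→5, 6→3, 7→1]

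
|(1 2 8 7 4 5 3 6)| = 8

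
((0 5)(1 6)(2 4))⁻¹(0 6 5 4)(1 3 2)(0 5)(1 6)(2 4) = (0 2 5 1)(3 4 6)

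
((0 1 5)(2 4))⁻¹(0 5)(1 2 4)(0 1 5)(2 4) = (0 1)(2 5 4)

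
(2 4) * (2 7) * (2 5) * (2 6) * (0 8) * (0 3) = (0 8 3)(2 4 7 5 6)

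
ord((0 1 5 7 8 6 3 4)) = 8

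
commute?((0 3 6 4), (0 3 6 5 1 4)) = no:(0 3 6 4) * (0 3 6 5 1 4) = (0 6)(1 4 3 5), (0 3 6 5 1 4) * (0 3 6 4) = (0 6 5 1)(3 4)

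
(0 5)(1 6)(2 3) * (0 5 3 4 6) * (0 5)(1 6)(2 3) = (0 2 4 1 5)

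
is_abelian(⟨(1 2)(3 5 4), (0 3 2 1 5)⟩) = no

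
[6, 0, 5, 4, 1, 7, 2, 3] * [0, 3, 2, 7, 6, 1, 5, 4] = [5, 0, 1, 6, 3, 4, 2, 7]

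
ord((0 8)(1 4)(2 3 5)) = 6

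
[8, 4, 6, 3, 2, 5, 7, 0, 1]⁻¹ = [7, 8, 4, 3, 1, 5, 2, 6, 0]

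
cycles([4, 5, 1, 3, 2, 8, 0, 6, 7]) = (0 4 2 1 5 8 7 6)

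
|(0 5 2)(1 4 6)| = 3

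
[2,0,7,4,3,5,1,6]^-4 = [2,0,7,3,4,5,1,6]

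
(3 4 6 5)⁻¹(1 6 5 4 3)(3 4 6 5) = (1 5 3 6 4)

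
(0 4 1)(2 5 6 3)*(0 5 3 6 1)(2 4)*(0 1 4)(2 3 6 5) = (0 3)(1 2 6 5 4)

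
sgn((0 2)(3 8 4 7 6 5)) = 1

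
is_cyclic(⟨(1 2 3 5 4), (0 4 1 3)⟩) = no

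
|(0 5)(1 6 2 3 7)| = 10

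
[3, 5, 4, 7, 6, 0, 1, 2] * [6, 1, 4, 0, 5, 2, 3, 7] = [0, 2, 5, 7, 3, 6, 1, 4]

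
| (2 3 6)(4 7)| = 6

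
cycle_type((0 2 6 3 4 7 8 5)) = 8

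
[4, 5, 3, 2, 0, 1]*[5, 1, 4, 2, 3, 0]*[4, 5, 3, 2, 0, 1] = [2, 4, 3, 0, 1, 5]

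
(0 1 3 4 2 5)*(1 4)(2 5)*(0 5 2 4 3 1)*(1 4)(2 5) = (0 3)(1 4 5 2)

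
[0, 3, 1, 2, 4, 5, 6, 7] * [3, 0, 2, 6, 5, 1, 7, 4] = [3, 6, 0, 2, 5, 1, 7, 4]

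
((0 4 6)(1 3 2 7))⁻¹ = (0 6 4)(1 7 2 3)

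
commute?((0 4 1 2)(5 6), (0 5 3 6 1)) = no:(0 4 1 2)(5 6)*(0 5 3 6 1) = (0 4)(1 2 5)(3 6), (0 5 3 6 1)*(0 4 1 2)(5 6) = (0 6 2)(1 4)(3 5)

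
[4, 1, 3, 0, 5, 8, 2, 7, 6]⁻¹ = [3, 1, 6, 2, 0, 4, 8, 7, 5]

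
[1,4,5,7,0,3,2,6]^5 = [4,0,2,3,1,5,6,7]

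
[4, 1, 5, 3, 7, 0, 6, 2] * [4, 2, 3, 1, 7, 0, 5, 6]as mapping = [0→7, 1→2, 2→0, 3→1, 4→6, 5→4, 6→5, 7→3]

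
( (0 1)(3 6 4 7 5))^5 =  (0 1)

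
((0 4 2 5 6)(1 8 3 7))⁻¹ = (0 6 5 2 4)(1 7 3 8)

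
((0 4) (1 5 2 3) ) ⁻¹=(0 4) (1 3 2 5) 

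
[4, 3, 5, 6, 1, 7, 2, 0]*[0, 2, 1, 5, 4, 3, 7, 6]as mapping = [0→4, 1→5, 2→3, 3→7, 4→2, 5→6, 6→1, 7→0]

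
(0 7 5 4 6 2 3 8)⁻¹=(0 8 3 2 6 4 5 7)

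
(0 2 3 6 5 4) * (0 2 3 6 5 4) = (0 3 5)(2 6 4)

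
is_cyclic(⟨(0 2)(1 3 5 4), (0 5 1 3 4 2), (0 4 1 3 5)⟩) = no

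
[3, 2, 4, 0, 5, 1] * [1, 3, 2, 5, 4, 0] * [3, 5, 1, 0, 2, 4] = [4, 1, 2, 5, 3, 0]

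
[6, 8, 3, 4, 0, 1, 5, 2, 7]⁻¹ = [4, 5, 7, 2, 3, 6, 0, 8, 1]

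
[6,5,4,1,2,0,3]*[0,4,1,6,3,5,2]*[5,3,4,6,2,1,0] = [4,1,6,2,3,5,0]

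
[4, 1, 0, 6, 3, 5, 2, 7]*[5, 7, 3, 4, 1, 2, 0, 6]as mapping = [0→1, 1→7, 2→5, 3→0, 4→4, 5→2, 6→3, 7→6]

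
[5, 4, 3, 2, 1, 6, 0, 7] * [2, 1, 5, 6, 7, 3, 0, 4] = [3, 7, 6, 5, 1, 0, 2, 4]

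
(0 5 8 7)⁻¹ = (0 7 8 5)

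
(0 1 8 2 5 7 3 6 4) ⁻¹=(0 4 6 3 7 5 2 8 1) 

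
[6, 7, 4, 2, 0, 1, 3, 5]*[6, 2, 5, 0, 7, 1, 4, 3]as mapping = [0→4, 1→3, 2→7, 3→5, 4→6, 5→2, 6→0, 7→1]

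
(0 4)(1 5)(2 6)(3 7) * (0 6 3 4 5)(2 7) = (0 5 1)(2 3)(4 6 7)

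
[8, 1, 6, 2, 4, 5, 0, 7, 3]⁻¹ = [6, 1, 3, 8, 4, 5, 2, 7, 0]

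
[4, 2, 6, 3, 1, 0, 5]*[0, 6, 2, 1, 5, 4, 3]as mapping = [0→5, 1→2, 2→3, 3→1, 4→6, 5→0, 6→4]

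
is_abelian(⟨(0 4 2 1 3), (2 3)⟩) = no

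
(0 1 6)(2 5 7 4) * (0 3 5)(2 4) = (0 1 6 3 5 7 2)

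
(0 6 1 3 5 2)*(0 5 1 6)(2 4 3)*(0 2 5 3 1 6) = (0 2 3 6)(1 5 4)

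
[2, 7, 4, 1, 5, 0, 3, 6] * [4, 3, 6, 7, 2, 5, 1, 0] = [6, 0, 2, 3, 5, 4, 7, 1] 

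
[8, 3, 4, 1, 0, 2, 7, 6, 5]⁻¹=[4, 3, 5, 1, 2, 8, 7, 6, 0]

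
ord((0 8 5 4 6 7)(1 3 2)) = 6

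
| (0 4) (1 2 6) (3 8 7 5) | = 12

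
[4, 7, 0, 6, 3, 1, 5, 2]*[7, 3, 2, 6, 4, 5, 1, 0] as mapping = [0→4, 1→0, 2→7, 3→1, 4→6, 5→3, 6→5, 7→2] 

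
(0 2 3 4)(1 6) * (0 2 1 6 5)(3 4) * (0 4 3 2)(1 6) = (0 6 1 5 4)(2 3)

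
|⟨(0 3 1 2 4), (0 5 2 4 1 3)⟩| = 720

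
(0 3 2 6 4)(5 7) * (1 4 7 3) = (0 1 4)(2 6 7 5 3)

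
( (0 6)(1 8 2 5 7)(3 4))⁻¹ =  (0 6)(1 7 5 2 8)(3 4)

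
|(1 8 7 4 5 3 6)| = 7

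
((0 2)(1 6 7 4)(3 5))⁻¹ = (0 2)(1 4 7 6)(3 5)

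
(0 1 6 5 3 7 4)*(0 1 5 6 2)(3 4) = (0 5 4 1 2)(3 7)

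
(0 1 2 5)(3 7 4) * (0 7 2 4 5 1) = (1 4 3 2)(5 7)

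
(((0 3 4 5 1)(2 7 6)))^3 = (0 5 3 1 4)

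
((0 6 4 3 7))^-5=()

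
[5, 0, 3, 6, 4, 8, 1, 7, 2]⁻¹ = [1, 6, 8, 2, 4, 0, 3, 7, 5]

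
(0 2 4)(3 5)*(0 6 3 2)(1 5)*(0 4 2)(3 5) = (0 4 6 5)(1 3)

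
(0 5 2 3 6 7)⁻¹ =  (0 7 6 3 2 5)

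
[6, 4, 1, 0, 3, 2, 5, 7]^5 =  [4, 5, 6, 1, 2, 0, 3, 7]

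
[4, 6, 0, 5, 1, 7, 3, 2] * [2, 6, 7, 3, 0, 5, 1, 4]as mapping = [0→0, 1→1, 2→2, 3→5, 4→6, 5→4, 6→3, 7→7]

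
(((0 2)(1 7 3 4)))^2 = (1 3)(4 7)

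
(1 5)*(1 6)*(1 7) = (1 5 6 7)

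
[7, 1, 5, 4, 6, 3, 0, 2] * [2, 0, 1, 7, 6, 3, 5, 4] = [4, 0, 3, 6, 5, 7, 2, 1]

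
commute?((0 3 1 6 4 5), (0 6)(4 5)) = no:(0 3 1 6 4 5)*(0 6)(4 5) = (0 3 1)(5 6), (0 6)(4 5)*(0 3 1 6 4 5) = (0 4)(1 6 3)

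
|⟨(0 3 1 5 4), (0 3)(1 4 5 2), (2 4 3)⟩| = 360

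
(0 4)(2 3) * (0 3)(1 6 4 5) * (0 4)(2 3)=(0 5 1 6)(2 4)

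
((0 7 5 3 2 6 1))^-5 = (0 5 2 1 7 3 6)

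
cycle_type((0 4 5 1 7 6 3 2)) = 8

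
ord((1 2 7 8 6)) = 5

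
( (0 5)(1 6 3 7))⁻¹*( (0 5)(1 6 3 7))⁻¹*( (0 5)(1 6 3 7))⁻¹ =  (0 5)(1 6 3 7)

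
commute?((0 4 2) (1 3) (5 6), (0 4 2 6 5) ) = no:(0 4 2) (1 3) (5 6) * (0 4 2 6 5) = (0 2 4 6) (1 3), (0 4 2 6 5) * (0 4 2) (1 3) (5 6) = (0 2 5 4) (1 3) 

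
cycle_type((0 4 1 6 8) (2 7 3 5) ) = 4.5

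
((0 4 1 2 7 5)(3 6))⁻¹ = (0 5 7 2 1 4)(3 6)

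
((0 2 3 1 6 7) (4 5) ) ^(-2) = (0 6 3) (1 2 7) 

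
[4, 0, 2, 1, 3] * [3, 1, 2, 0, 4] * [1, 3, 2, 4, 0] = [0, 4, 2, 3, 1]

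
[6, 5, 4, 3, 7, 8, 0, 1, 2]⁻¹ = [6, 7, 8, 3, 2, 1, 0, 4, 5]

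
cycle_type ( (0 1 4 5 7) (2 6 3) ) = 3.5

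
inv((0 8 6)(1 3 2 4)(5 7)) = (0 6 8)(1 4 2 3)(5 7)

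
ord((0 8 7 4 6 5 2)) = 7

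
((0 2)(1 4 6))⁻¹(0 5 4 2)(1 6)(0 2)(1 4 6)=(0 2 5 6)(1 4)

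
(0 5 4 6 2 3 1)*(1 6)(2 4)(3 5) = (0 3 6 4 1)(2 5)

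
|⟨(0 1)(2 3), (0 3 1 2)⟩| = 4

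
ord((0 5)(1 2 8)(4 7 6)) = 6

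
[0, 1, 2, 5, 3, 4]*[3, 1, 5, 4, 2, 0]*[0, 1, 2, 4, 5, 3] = [4, 1, 3, 0, 5, 2]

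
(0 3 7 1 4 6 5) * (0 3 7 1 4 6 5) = (0 7 4 5 3 1 6)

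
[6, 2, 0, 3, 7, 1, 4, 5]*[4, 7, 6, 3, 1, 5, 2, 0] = [2, 6, 4, 3, 0, 7, 1, 5]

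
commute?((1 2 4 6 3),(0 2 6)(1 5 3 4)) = no:(1 2 4 6 3) * (0 2 6)(1 5 3 4) = (0 2 1 6 4)(3 5),(0 2 6)(1 5 3 4) * (1 2 4 6 3) = (0 4 2 3 6)(1 5)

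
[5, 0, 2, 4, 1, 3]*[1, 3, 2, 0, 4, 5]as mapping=[0→5, 1→1, 2→2, 3→4, 4→3, 5→0]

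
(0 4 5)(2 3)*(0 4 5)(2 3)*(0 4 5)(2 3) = (2 3)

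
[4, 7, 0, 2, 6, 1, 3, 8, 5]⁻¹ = [2, 5, 3, 6, 0, 8, 4, 1, 7]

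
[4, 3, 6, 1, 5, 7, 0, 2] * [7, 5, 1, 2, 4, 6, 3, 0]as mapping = [0→4, 1→2, 2→3, 3→5, 4→6, 5→0, 6→7, 7→1]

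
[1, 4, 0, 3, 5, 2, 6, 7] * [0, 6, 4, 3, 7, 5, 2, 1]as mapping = [0→6, 1→7, 2→0, 3→3, 4→5, 5→4, 6→2, 7→1]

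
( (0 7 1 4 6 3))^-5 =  (0 7 1 4 6 3)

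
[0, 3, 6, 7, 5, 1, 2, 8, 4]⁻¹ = [0, 5, 6, 1, 8, 4, 2, 3, 7]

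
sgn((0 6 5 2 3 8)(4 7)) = 1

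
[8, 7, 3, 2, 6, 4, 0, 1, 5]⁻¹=[6, 7, 3, 2, 5, 8, 4, 1, 0]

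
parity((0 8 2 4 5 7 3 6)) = odd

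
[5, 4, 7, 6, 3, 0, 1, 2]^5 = [5, 4, 7, 6, 3, 0, 1, 2]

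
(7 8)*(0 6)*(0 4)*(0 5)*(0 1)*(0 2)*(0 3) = (0 6 4 5 1 2 3)(7 8)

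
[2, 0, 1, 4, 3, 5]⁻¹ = [1, 2, 0, 4, 3, 5]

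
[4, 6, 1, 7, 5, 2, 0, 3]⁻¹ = [6, 2, 5, 7, 0, 4, 1, 3]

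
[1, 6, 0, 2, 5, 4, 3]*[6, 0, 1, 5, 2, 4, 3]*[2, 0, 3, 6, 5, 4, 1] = [2, 6, 1, 0, 5, 3, 4] 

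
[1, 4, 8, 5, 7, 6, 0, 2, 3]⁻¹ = [6, 0, 7, 8, 1, 3, 5, 4, 2]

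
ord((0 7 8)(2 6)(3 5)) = 6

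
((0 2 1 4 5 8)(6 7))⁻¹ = (0 8 5 4 1 2)(6 7)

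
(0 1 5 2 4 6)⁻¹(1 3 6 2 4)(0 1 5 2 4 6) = (0 4 6 5 3)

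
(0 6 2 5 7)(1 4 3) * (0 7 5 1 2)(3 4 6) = (0 3 2 1 6)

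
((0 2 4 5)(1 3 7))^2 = (0 4)(1 7 3)(2 5)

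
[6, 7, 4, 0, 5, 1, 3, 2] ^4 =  [6, 5, 7, 0, 2, 4, 3, 1] 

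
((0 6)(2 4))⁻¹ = (0 6)(2 4)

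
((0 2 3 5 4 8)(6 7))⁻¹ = (0 8 4 5 3 2)(6 7)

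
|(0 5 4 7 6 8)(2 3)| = 6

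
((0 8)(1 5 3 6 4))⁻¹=(0 8)(1 4 6 3 5)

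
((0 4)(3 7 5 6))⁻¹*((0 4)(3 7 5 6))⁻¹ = (3 5)(6 7)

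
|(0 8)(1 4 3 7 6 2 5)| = 14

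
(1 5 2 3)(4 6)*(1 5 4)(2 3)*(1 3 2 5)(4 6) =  (1 6 3)(2 5)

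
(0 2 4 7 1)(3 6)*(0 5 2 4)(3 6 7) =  (0 4 3 7 1 5 2)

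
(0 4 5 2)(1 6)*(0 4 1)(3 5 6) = (0 1 3 5 2 4 6)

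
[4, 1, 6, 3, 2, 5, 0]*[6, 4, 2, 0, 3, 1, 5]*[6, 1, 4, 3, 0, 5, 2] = [3, 0, 5, 6, 4, 1, 2]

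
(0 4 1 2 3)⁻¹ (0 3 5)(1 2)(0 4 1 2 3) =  (0 5 4)(2 3)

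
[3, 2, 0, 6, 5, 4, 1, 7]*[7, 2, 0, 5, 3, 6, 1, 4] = [5, 0, 7, 1, 6, 3, 2, 4]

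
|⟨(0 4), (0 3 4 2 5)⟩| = 120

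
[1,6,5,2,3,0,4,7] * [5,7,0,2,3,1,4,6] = [7,4,1,0,2,5,3,6]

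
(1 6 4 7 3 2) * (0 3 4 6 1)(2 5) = (0 3 5 2)(4 7)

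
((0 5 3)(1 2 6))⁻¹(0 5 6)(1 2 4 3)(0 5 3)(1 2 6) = (0 2 6 4)(1 5 3)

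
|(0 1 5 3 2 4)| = 6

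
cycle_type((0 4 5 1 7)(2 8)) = 2.5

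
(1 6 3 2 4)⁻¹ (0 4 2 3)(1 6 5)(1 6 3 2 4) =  (0 1 4 2)(3 5 6)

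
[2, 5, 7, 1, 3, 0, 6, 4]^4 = [3, 7, 1, 2, 0, 4, 6, 5]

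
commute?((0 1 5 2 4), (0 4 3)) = no:(0 1 5 2 4) * (0 4 3) = (0 1 5 2 3), (0 4 3) * (0 1 5 2 4) = (1 5 2 4 3)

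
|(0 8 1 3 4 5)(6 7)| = 6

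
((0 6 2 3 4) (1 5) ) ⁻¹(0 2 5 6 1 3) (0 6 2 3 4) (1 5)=(1 2 5 4 6 3) 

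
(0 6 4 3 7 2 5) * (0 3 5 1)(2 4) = (0 6 2 1)(3 7 4 5)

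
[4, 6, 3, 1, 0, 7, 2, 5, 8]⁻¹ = [4, 3, 6, 2, 0, 7, 1, 5, 8]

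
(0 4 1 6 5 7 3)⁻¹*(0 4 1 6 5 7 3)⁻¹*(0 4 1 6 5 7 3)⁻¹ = (0 5 4 7 1 3 6)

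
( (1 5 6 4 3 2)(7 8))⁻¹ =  (1 2 3 4 6 5)(7 8)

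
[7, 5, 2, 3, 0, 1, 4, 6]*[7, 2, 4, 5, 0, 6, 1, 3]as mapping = [0→3, 1→6, 2→4, 3→5, 4→7, 5→2, 6→0, 7→1]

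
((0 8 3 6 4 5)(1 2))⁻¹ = (0 5 4 6 3 8)(1 2)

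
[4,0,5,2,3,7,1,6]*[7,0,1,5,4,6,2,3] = [4,7,6,1,5,3,0,2]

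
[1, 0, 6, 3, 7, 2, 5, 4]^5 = [1, 0, 5, 3, 7, 6, 2, 4]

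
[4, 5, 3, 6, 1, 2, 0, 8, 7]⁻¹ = [6, 4, 5, 2, 0, 1, 3, 8, 7]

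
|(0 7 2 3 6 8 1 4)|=8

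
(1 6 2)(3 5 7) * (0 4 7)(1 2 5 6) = (0 4 7 3 6 5)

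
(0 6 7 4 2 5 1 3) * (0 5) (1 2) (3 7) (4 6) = (0 4 1 7 6 3 5 2) 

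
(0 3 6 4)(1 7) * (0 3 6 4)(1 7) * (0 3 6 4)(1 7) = (0 4 6 3)(1 7)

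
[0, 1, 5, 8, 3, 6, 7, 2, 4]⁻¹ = [0, 1, 7, 4, 8, 2, 5, 6, 3]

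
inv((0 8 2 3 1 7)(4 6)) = (0 7 1 3 2 8)(4 6)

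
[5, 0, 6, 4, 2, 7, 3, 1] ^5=[5, 0, 6, 4, 2, 7, 3, 1] 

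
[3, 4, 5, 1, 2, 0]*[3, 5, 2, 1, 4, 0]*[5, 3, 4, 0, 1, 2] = [3, 1, 5, 2, 4, 0]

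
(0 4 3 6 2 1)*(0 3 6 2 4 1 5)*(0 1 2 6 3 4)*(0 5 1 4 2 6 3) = (0 6 5 4)(1 2)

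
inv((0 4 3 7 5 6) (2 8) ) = (0 6 5 7 3 4) (2 8) 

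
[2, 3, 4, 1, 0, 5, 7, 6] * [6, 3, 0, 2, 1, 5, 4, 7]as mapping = [0→0, 1→2, 2→1, 3→3, 4→6, 5→5, 6→7, 7→4]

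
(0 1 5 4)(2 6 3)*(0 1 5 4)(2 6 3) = (0 5)(1 4)(2 3 6)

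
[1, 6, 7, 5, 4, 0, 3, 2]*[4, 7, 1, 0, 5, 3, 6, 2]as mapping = [0→7, 1→6, 2→2, 3→3, 4→5, 5→4, 6→0, 7→1]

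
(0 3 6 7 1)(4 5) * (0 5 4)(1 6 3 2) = (0 2 1 5)(6 7)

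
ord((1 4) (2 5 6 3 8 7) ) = 6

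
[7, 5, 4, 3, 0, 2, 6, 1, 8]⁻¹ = [4, 7, 5, 3, 2, 1, 6, 0, 8]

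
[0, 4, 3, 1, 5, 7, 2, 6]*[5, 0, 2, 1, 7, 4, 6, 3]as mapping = [0→5, 1→7, 2→1, 3→0, 4→4, 5→3, 6→2, 7→6]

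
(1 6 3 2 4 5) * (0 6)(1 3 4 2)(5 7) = (0 6 4 7 5 3 1)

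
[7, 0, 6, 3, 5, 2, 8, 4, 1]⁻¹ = [1, 8, 5, 3, 7, 4, 2, 0, 6]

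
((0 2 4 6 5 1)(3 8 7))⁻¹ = (0 1 5 6 4 2)(3 7 8)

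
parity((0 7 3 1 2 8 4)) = even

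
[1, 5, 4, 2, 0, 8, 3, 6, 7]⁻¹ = [4, 0, 3, 6, 2, 1, 7, 8, 5]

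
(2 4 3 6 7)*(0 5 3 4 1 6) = (0 5 3)(1 6 7 2)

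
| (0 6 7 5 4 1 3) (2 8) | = 14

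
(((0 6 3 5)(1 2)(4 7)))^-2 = (0 3)(5 6)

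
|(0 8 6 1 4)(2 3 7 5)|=20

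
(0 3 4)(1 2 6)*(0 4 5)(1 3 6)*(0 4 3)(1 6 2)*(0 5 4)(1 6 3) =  (0 2 3 4 1 6 5)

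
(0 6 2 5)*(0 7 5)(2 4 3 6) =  (0 2)(3 6 4)(5 7)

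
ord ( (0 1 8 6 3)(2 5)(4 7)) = 10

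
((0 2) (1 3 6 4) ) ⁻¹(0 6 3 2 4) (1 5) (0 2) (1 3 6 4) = (0 1 2 4 6) (3 5) 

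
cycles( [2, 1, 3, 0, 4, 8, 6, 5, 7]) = (0 2 3)(5 8 7)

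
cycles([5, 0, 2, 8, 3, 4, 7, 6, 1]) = (0 5 4 3 8 1)(6 7)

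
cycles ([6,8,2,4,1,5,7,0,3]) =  (0 6 7)(1 8 3 4)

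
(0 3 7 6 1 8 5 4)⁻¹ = (0 4 5 8 1 6 7 3)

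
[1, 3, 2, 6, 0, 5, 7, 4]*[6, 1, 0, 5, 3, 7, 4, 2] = [1, 5, 0, 4, 6, 7, 2, 3]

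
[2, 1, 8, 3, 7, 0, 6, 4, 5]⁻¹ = [5, 1, 0, 3, 7, 8, 6, 4, 2]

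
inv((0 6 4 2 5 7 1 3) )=(0 3 1 7 5 2 4 6) 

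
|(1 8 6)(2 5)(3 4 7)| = 6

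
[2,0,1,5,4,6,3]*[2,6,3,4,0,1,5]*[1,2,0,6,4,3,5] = [6,0,5,2,1,3,4]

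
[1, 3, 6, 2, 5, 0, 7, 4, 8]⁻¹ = [5, 0, 3, 1, 7, 4, 2, 6, 8]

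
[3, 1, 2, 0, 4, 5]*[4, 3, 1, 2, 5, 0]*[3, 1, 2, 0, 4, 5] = [2, 0, 1, 4, 5, 3]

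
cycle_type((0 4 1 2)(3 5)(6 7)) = 2^2.4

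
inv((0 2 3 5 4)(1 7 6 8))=(0 4 5 3 2)(1 8 6 7)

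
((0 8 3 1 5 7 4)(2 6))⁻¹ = (0 4 7 5 1 3 8)(2 6)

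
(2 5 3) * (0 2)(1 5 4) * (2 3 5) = (0 3)(1 2 4)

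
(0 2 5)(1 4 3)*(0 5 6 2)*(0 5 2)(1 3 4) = (0 5 2 6)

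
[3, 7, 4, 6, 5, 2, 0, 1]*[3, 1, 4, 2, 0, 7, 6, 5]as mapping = [0→2, 1→5, 2→0, 3→6, 4→7, 5→4, 6→3, 7→1]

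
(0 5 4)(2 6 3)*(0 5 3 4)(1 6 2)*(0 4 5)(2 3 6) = (0 6 5 4)(1 2 3)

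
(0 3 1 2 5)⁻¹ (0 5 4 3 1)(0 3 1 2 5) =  (0 4 1 2 3)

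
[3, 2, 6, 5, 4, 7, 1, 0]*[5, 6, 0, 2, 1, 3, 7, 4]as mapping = [0→2, 1→0, 2→7, 3→3, 4→1, 5→4, 6→6, 7→5]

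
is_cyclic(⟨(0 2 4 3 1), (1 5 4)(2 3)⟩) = no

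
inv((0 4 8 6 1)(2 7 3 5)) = (0 1 6 8 4)(2 5 3 7)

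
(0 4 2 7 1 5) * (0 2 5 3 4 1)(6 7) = (0 1 3 4 5 2 6 7)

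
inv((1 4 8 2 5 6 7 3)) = (1 3 7 6 5 2 8 4)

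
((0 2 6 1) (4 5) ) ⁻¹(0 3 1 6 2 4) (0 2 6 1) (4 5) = (0 1 6 5 2 3) 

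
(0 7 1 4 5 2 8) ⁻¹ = (0 8 2 5 4 1 7) 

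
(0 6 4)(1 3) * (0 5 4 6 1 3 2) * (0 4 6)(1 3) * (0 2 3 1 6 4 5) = (0 1 3 6 2 5 4)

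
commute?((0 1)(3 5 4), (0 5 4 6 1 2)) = no:(0 1)(3 5 4)*(0 5 4 6 1 2) = (0 2)(1 5 6)(3 4), (0 5 4 6 1 2)*(0 1)(3 5 4) = (0 4 6)(1 2)(3 5)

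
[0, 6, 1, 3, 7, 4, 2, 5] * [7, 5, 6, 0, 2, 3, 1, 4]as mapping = [0→7, 1→1, 2→5, 3→0, 4→4, 5→2, 6→6, 7→3]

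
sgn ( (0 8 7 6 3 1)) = -1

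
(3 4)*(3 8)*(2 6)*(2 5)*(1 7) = (1 7)(2 6 5)(3 4 8)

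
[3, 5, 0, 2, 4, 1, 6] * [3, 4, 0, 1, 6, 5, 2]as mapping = [0→1, 1→5, 2→3, 3→0, 4→6, 5→4, 6→2]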